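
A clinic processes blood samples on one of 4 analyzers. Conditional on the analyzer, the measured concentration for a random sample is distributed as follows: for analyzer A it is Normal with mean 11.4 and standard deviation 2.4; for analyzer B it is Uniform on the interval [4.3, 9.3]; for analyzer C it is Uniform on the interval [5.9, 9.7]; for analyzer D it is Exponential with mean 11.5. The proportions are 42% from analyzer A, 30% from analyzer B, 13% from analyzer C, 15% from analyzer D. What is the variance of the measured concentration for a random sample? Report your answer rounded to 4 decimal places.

Per component, A: μ=11.4, E[X²]=135.72; B: μ=6.8, E[X²]=48.3233; C: μ=7.8, E[X²]=62.0433; D: μ=11.5, E[X²]=264.5.
E[X] = 0.42·11.4 + 0.3·6.8 + 0.13·7.8 + 0.15·11.5 = 9.567.
E[X²] = 0.42·135.72 + 0.3·48.3233 + 0.13·62.0433 + 0.15·264.5 = 119.24.
Var(X) = E[X²] − (E[X])² = 119.24 − 91.5275 = 27.7125.

27.7125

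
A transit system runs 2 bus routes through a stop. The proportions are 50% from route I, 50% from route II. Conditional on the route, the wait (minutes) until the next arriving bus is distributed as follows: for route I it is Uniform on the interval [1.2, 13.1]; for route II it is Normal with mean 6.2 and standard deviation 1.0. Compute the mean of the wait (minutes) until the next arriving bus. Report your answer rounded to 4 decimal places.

6.6750

Component means — I: 7.15; II: 6.2.
E[X] = 0.5·7.15 + 0.5·6.2 = 6.675.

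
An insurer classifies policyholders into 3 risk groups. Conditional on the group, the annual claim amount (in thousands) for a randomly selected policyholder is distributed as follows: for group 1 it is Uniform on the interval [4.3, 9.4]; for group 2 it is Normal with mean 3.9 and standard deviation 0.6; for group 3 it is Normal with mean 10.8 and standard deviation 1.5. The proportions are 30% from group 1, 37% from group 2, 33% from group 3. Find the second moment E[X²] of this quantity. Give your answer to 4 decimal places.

For each component E[X²] = Var + (mean)², giving 1: 49.09; 2: 15.57; 3: 118.89.
Overall E[X²] = 0.3·49.09 + 0.37·15.57 + 0.33·118.89 = 59.7216.

59.7216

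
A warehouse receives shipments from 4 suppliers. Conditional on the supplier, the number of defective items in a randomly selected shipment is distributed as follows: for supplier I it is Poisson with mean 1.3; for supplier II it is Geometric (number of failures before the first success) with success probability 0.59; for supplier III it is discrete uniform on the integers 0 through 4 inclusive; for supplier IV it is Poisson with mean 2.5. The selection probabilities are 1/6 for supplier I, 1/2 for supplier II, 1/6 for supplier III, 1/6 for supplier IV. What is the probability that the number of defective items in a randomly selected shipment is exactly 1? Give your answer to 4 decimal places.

Conditional on each supplier, P(X = 1): I: 0.354291; II: 0.2419; III: 0.2; IV: 0.205212.
By total probability, P(X = 1) = 0.166667·0.354291 + 0.5·0.2419 + 0.166667·0.2 + 0.166667·0.205212 = 0.247534.

0.2475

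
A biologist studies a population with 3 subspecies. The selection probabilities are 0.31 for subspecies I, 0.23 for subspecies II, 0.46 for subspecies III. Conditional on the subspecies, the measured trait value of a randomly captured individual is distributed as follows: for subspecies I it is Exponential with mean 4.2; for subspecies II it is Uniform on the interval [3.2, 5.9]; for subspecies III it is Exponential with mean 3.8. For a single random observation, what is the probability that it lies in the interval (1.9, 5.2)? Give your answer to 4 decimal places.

Conditional on each subspecies, P(1.9 < X < 5.2): I: 0.346176; II: 0.740741; III: 0.352022.
By total probability, P(1.9 < X < 5.2) = 0.31·0.346176 + 0.23·0.740741 + 0.46·0.352022 = 0.439615.

0.4396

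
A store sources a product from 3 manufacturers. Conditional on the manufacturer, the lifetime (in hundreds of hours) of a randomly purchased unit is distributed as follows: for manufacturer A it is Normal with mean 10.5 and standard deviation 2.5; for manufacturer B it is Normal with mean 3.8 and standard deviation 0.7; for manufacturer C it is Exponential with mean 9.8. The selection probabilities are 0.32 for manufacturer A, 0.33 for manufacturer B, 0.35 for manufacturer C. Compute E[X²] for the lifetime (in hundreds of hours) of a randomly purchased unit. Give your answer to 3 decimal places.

For each component E[X²] = Var + (mean)², giving A: 116.5; B: 14.93; C: 192.08.
Overall E[X²] = 0.32·116.5 + 0.33·14.93 + 0.35·192.08 = 109.435.

109.435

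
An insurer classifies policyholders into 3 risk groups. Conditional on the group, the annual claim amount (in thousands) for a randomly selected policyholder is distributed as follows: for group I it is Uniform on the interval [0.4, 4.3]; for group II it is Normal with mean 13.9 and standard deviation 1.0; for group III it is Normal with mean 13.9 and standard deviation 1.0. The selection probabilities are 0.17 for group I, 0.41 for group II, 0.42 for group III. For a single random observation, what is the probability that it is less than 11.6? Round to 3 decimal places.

Conditional on each group, P(X < 11.6): I: 1; II: 0.0107241; III: 0.0107241.
By total probability, P(X < 11.6) = 0.17·1 + 0.41·0.0107241 + 0.42·0.0107241 = 0.178901.

0.179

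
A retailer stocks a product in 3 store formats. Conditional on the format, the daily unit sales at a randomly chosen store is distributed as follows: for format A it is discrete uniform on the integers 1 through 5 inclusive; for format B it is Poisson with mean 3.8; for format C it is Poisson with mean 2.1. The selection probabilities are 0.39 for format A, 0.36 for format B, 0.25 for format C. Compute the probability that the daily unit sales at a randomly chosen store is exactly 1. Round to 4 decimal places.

0.1729

Conditional on each format, P(X = 1): A: 0.2; B: 0.0850089; C: 0.257158.
By total probability, P(X = 1) = 0.39·0.2 + 0.36·0.0850089 + 0.25·0.257158 = 0.172893.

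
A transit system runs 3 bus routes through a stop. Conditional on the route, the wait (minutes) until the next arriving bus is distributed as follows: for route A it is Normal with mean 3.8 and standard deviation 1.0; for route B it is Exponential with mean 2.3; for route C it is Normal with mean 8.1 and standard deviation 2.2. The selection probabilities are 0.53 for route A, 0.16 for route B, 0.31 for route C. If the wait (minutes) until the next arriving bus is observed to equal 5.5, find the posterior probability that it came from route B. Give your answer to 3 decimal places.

0.076

Likelihoods f(5.5 | ·): A: 0.0940491; B: 0.0397871; C: 0.0901985.
Posterior ∝ prior × likelihood. Numerator for B: 0.16·0.0397871 = 0.00636593.
Normalizing constant: 0.53·0.0940491 + 0.16·0.0397871 + 0.31·0.0901985 = 0.0841735.
P(B | observation) = 0.00636593 / 0.0841735 = 0.0756287.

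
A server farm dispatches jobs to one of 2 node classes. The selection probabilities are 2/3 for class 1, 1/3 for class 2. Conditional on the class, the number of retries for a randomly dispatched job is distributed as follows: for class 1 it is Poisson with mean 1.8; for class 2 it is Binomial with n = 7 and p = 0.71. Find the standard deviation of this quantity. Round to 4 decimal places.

1.9783

Per component, 1: μ=1.8, E[X²]=5.04; 2: μ=4.97, E[X²]=26.1422.
E[X] = 0.666667·1.8 + 0.333333·4.97 = 2.85667.
E[X²] = 0.666667·5.04 + 0.333333·26.1422 = 12.0741.
Var(X) = E[X²] − (E[X])² = 12.0741 − 8.16054 = 3.91352.
SD(X) = √3.91352 = 1.97826.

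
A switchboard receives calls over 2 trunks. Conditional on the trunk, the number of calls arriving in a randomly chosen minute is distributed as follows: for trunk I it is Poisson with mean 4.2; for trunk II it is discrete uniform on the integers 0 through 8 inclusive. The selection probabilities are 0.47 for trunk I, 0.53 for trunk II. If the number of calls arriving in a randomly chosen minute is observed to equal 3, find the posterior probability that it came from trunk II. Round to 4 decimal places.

0.4036

Likelihoods P(X=3 | ·): I: 0.185165; II: 0.111111.
Posterior ∝ prior × likelihood. Numerator for II: 0.53·0.111111 = 0.0588889.
Normalizing constant: 0.47·0.185165 + 0.53·0.111111 = 0.145917.
P(II | observation) = 0.0588889 / 0.145917 = 0.403579.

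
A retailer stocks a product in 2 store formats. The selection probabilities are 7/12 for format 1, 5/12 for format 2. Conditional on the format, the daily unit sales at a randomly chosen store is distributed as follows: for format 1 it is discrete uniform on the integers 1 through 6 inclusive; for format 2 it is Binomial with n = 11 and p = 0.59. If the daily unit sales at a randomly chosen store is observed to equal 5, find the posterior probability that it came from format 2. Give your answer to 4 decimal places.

Likelihoods P(X=5 | ·): 1: 0.166667; 2: 0.156894.
Posterior ∝ prior × likelihood. Numerator for 2: 0.416667·0.156894 = 0.0653723.
Normalizing constant: 0.583333·0.166667 + 0.416667·0.156894 = 0.162595.
P(2 | observation) = 0.0653723 / 0.162595 = 0.402057.

0.4021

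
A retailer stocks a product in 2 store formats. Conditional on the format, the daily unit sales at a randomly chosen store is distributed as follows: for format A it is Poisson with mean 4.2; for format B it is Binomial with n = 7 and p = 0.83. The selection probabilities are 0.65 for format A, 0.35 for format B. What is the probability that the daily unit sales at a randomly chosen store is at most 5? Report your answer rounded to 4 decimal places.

0.6084

Conditional on each format, P(X ≤ 5): A: 0.753143; B: 0.33958.
By total probability, P(X ≤ 5) = 0.65·0.753143 + 0.35·0.33958 = 0.608396.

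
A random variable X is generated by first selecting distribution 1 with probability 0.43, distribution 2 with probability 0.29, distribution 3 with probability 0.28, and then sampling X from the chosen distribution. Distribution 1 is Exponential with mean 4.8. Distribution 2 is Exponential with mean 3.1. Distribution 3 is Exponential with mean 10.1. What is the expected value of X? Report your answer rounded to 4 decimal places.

5.7910

Component means — 1: 4.8; 2: 3.1; 3: 10.1.
E[X] = 0.43·4.8 + 0.29·3.1 + 0.28·10.1 = 5.791.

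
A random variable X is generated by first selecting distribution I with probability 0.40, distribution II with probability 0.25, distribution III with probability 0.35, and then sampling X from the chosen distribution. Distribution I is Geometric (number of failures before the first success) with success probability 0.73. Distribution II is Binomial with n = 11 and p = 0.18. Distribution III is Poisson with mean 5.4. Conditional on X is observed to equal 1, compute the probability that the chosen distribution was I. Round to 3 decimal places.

0.507

Likelihoods P(X=1 | ·): I: 0.1971; II: 0.272147; III: 0.0243895.
Posterior ∝ prior × likelihood. Numerator for I: 0.4·0.1971 = 0.07884.
Normalizing constant: 0.4·0.1971 + 0.25·0.272147 + 0.35·0.0243895 = 0.155413.
P(I | observation) = 0.07884 / 0.155413 = 0.507293.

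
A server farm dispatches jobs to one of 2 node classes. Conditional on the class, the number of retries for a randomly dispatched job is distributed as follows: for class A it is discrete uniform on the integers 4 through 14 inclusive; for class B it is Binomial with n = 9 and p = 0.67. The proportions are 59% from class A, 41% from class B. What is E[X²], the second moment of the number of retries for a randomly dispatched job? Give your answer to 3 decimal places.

69.414

For each component E[X²] = Var + (mean)², giving A: 91; B: 38.3508.
Overall E[X²] = 0.59·91 + 0.41·38.3508 = 69.4138.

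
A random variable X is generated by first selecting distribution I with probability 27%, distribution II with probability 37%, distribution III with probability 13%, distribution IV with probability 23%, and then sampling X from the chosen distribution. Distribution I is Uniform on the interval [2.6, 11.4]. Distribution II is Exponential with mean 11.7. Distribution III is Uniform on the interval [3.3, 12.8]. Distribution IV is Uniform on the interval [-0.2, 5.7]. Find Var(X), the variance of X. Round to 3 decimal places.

Per component, I: μ=7, E[X²]=55.4533; II: μ=11.7, E[X²]=273.78; III: μ=8.05, E[X²]=72.3233; IV: μ=2.75, E[X²]=10.4633.
E[X] = 0.27·7 + 0.37·11.7 + 0.13·8.05 + 0.23·2.75 = 7.898.
E[X²] = 0.27·55.4533 + 0.37·273.78 + 0.13·72.3233 + 0.23·10.4633 = 128.08.
Var(X) = E[X²] − (E[X])² = 128.08 − 62.3784 = 65.7012.

65.701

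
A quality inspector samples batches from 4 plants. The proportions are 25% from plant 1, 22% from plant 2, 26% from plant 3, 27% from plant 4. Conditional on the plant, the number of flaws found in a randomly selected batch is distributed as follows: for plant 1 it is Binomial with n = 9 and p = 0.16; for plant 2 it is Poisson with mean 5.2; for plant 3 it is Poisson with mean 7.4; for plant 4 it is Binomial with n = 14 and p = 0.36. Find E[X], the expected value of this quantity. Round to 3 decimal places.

Component means — 1: 1.44; 2: 5.2; 3: 7.4; 4: 5.04.
E[X] = 0.25·1.44 + 0.22·5.2 + 0.26·7.4 + 0.27·5.04 = 4.7888.

4.789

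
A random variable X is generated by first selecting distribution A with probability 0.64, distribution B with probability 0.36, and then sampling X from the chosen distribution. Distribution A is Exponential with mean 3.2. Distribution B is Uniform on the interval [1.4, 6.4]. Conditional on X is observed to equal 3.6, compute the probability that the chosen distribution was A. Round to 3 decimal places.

Likelihoods f(3.6 | ·): A: 0.101454; B: 0.2.
Posterior ∝ prior × likelihood. Numerator for A: 0.64·0.101454 = 0.0649305.
Normalizing constant: 0.64·0.101454 + 0.36·0.2 = 0.13693.
P(A | observation) = 0.0649305 / 0.13693 = 0.474186.

0.474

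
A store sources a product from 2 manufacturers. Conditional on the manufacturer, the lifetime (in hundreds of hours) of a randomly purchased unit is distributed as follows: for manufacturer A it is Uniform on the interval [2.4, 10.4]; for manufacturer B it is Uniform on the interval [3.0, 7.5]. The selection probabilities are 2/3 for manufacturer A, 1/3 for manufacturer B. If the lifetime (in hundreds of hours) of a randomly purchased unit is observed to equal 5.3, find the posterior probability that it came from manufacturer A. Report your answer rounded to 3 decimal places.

0.529

Likelihoods f(5.3 | ·): A: 0.125; B: 0.222222.
Posterior ∝ prior × likelihood. Numerator for A: 0.666667·0.125 = 0.0833333.
Normalizing constant: 0.666667·0.125 + 0.333333·0.222222 = 0.157407.
P(A | observation) = 0.0833333 / 0.157407 = 0.529412.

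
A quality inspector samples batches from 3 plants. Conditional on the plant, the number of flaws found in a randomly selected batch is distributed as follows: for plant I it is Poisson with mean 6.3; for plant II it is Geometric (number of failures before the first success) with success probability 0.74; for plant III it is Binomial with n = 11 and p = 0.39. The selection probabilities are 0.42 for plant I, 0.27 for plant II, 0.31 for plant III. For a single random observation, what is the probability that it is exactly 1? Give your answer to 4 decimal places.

Conditional on each plant, P(X = 1): I: 0.0115687; II: 0.1924; III: 0.0306024.
By total probability, P(X = 1) = 0.42·0.0115687 + 0.27·0.1924 + 0.31·0.0306024 = 0.0662936.

0.0663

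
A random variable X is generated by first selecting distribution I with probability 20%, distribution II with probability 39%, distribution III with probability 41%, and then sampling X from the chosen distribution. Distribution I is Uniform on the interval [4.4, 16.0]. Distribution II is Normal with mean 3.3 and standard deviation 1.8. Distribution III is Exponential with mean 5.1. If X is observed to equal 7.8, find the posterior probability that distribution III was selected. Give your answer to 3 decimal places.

0.453

Likelihoods f(7.8 | ·): I: 0.0862069; II: 0.00973794; III: 0.042483.
Posterior ∝ prior × likelihood. Numerator for III: 0.41·0.042483 = 0.017418.
Normalizing constant: 0.2·0.0862069 + 0.39·0.00973794 + 0.41·0.042483 = 0.0384572.
P(III | observation) = 0.017418 / 0.0384572 = 0.45292.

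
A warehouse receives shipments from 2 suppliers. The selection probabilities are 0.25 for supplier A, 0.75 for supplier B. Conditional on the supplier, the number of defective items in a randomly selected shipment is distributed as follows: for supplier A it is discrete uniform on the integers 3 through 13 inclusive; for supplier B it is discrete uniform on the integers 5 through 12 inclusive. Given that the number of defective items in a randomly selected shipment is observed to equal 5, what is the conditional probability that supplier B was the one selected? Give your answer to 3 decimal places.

0.805

Likelihoods P(X=5 | ·): A: 0.0909091; B: 0.125.
Posterior ∝ prior × likelihood. Numerator for B: 0.75·0.125 = 0.09375.
Normalizing constant: 0.25·0.0909091 + 0.75·0.125 = 0.116477.
P(B | observation) = 0.09375 / 0.116477 = 0.804878.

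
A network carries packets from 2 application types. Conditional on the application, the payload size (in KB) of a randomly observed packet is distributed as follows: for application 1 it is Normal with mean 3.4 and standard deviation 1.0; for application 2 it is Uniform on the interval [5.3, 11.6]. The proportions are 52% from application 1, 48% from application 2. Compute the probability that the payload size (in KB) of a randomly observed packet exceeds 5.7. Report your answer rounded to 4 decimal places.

Conditional on each application, P(X > 5.7): 1: 0.0107241; 2: 0.936508.
By total probability, P(X > 5.7) = 0.52·0.0107241 + 0.48·0.936508 = 0.4551.

0.4551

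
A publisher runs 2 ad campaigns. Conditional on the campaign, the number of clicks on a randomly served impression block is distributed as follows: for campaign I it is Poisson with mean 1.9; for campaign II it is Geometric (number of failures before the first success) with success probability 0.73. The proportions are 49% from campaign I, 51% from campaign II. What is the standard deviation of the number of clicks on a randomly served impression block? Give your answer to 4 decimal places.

1.3321

Per component, I: μ=1.9, E[X²]=5.51; II: μ=0.369863, E[X²]=0.64346.
E[X] = 0.49·1.9 + 0.51·0.369863 = 1.11963.
E[X²] = 0.49·5.51 + 0.51·0.64346 = 3.02806.
Var(X) = E[X²] − (E[X])² = 3.02806 − 1.25357 = 1.77449.
SD(X) = √1.77449 = 1.3321.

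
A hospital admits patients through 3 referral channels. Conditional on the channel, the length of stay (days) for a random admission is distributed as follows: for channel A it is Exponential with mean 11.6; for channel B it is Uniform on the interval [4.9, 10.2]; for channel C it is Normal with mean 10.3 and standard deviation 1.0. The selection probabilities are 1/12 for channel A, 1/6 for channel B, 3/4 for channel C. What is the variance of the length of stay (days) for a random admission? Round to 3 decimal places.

13.632

Per component, A: μ=11.6, E[X²]=269.12; B: μ=7.55, E[X²]=59.3433; C: μ=10.3, E[X²]=107.09.
E[X] = 0.0833333·11.6 + 0.166667·7.55 + 0.75·10.3 = 9.95.
E[X²] = 0.0833333·269.12 + 0.166667·59.3433 + 0.75·107.09 = 112.635.
Var(X) = E[X²] − (E[X])² = 112.635 − 99.0025 = 13.6322.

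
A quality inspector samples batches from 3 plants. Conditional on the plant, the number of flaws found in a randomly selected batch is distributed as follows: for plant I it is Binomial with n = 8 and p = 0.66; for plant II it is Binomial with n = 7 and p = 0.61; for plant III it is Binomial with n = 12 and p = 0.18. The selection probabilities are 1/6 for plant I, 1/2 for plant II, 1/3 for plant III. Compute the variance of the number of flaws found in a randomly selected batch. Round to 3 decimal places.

3.090

Per component, I: μ=5.28, E[X²]=29.6736; II: μ=4.27, E[X²]=19.8982; III: μ=2.16, E[X²]=6.4368.
E[X] = 0.166667·5.28 + 0.5·4.27 + 0.333333·2.16 = 3.735.
E[X²] = 0.166667·29.6736 + 0.5·19.8982 + 0.333333·6.4368 = 17.0403.
Var(X) = E[X²] − (E[X])² = 17.0403 − 13.9502 = 3.09007.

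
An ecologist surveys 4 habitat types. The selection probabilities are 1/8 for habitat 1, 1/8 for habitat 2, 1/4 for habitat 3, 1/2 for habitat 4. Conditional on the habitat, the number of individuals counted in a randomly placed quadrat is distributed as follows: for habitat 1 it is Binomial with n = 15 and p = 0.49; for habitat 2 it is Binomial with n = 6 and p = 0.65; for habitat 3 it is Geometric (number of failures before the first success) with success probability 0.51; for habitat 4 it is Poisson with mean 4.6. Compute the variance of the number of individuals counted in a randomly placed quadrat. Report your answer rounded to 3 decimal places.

Per component, 1: μ=7.35, E[X²]=57.771; 2: μ=3.9, E[X²]=16.575; 3: μ=0.960784, E[X²]=2.807; 4: μ=4.6, E[X²]=25.76.
E[X] = 0.125·7.35 + 0.125·3.9 + 0.25·0.960784 + 0.5·4.6 = 3.94645.
E[X²] = 0.125·57.771 + 0.125·16.575 + 0.25·2.807 + 0.5·25.76 = 22.875.
Var(X) = E[X²] − (E[X])² = 22.875 − 15.5744 = 7.30056.

7.301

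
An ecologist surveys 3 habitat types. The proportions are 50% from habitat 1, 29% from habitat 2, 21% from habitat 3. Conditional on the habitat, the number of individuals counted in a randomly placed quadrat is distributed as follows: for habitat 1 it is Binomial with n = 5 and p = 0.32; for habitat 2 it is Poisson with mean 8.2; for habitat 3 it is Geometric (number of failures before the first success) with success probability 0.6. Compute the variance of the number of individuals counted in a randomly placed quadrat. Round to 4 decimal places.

Per component, 1: μ=1.6, E[X²]=3.648; 2: μ=8.2, E[X²]=75.44; 3: μ=0.666667, E[X²]=1.55556.
E[X] = 0.5·1.6 + 0.29·8.2 + 0.21·0.666667 = 3.318.
E[X²] = 0.5·3.648 + 0.29·75.44 + 0.21·1.55556 = 24.0283.
Var(X) = E[X²] − (E[X])² = 24.0283 − 11.0091 = 13.0191.

13.0191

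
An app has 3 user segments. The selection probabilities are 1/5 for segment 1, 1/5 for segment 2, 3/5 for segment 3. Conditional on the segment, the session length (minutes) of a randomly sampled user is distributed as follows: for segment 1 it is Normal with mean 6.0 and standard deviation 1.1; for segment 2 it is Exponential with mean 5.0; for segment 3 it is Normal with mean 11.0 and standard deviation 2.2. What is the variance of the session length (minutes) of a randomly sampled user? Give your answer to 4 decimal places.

Per component, 1: μ=6, E[X²]=37.21; 2: μ=5, E[X²]=50; 3: μ=11, E[X²]=125.84.
E[X] = 0.2·6 + 0.2·5 + 0.6·11 = 8.8.
E[X²] = 0.2·37.21 + 0.2·50 + 0.6·125.84 = 92.946.
Var(X) = E[X²] − (E[X])² = 92.946 − 77.44 = 15.506.

15.5060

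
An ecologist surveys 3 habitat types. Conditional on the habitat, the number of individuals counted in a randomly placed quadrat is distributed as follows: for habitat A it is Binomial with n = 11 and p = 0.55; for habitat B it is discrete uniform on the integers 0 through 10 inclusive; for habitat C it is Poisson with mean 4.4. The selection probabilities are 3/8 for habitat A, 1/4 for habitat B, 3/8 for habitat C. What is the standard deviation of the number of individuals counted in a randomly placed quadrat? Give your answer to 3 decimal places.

Per component, A: μ=6.05, E[X²]=39.325; B: μ=5, E[X²]=35; C: μ=4.4, E[X²]=23.76.
E[X] = 0.375·6.05 + 0.25·5 + 0.375·4.4 = 5.16875.
E[X²] = 0.375·39.325 + 0.25·35 + 0.375·23.76 = 32.4069.
Var(X) = E[X²] − (E[X])² = 32.4069 − 26.716 = 5.6909.
SD(X) = √5.6909 = 2.38556.

2.386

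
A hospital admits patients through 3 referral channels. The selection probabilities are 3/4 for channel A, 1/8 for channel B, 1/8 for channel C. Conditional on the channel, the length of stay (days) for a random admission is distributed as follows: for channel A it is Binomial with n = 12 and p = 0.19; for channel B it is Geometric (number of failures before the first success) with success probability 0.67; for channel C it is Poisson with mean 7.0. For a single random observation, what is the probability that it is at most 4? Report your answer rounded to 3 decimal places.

Conditional on each channel, P(X ≤ 4): A: 0.939989; B: 0.996086; C: 0.172992.
By total probability, P(X ≤ 4) = 0.75·0.939989 + 0.125·0.996086 + 0.125·0.172992 = 0.851126.

0.851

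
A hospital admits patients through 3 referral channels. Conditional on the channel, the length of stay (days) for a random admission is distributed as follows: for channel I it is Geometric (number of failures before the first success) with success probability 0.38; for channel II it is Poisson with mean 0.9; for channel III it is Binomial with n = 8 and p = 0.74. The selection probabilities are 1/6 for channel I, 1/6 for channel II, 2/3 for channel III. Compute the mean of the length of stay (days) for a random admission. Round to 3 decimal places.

4.369

Component means — I: 1.63158; II: 0.9; III: 5.92.
E[X] = 0.166667·1.63158 + 0.166667·0.9 + 0.666667·5.92 = 4.3686.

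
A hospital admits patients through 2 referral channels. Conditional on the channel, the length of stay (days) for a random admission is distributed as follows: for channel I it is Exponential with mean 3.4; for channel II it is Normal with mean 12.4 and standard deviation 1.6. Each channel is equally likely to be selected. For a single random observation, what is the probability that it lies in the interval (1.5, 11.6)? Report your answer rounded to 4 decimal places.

Conditional on each channel, P(1.5 < X < 11.6): I: 0.610296; II: 0.308538.
By total probability, P(1.5 < X < 11.6) = 0.5·0.610296 + 0.5·0.308538 = 0.459417.

0.4594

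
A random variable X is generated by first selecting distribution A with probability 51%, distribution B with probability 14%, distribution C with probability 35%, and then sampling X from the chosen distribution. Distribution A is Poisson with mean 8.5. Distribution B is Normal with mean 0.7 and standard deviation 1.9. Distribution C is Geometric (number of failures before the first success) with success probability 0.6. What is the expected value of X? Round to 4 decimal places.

4.6663

Component means — A: 8.5; B: 0.7; C: 0.666667.
E[X] = 0.51·8.5 + 0.14·0.7 + 0.35·0.666667 = 4.66633.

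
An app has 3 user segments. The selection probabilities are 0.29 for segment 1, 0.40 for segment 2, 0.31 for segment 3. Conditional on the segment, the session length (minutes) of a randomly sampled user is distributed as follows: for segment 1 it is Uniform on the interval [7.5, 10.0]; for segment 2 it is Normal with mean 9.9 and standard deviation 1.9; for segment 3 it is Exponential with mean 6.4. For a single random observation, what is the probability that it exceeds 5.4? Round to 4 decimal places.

Conditional on each segment, P(X > 5.4): 1: 1; 2: 0.991068; 3: 0.430095.
By total probability, P(X > 5.4) = 0.29·1 + 0.4·0.991068 + 0.31·0.430095 = 0.819757.

0.8198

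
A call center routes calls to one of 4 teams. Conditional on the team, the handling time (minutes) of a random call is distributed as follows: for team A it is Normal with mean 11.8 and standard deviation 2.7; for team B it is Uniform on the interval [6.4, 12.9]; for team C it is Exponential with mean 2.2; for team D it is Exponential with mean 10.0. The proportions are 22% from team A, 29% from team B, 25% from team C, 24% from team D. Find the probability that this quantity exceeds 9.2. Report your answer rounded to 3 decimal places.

0.448

Conditional on each team, P(X > 9.2): A: 0.832217; B: 0.569231; C: 0.0152707; D: 0.398519.
By total probability, P(X > 9.2) = 0.22·0.832217 + 0.29·0.569231 + 0.25·0.0152707 + 0.24·0.398519 = 0.447627.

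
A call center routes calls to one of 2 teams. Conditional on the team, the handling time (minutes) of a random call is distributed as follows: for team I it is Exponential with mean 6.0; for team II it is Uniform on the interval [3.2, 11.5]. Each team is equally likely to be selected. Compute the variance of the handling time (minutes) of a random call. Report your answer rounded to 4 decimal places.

21.3260

Per component, I: μ=6, E[X²]=72; II: μ=7.35, E[X²]=59.7633.
E[X] = 0.5·6 + 0.5·7.35 = 6.675.
E[X²] = 0.5·72 + 0.5·59.7633 = 65.8817.
Var(X) = E[X²] − (E[X])² = 65.8817 − 44.5556 = 21.326.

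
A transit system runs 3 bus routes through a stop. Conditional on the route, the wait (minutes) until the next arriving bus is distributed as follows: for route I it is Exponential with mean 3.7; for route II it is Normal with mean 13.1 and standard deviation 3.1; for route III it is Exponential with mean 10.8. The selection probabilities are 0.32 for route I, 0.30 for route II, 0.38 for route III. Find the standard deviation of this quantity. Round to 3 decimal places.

8.173

Per component, I: μ=3.7, E[X²]=27.38; II: μ=13.1, E[X²]=181.22; III: μ=10.8, E[X²]=233.28.
E[X] = 0.32·3.7 + 0.3·13.1 + 0.38·10.8 = 9.218.
E[X²] = 0.32·27.38 + 0.3·181.22 + 0.38·233.28 = 151.774.
Var(X) = E[X²] − (E[X])² = 151.774 − 84.9715 = 66.8025.
SD(X) = √66.8025 = 8.17328.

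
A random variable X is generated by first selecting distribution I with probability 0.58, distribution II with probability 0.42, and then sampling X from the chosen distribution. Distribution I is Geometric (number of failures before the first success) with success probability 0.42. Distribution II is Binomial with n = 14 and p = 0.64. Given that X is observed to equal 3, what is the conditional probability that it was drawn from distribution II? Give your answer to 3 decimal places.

Likelihoods P(X=3 | ·): I: 0.081947; II: 0.00125594.
Posterior ∝ prior × likelihood. Numerator for II: 0.42·0.00125594 = 0.000527495.
Normalizing constant: 0.58·0.081947 + 0.42·0.00125594 = 0.0480568.
P(II | observation) = 0.000527495 / 0.0480568 = 0.0109765.

0.011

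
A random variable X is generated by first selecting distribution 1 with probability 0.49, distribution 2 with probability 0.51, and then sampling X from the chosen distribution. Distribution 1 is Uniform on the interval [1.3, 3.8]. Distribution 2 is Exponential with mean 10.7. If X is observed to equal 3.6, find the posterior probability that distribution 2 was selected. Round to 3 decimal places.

Likelihoods f(3.6 | ·): 1: 0.4; 2: 0.0667573.
Posterior ∝ prior × likelihood. Numerator for 2: 0.51·0.0667573 = 0.0340462.
Normalizing constant: 0.49·0.4 + 0.51·0.0667573 = 0.230046.
P(2 | observation) = 0.0340462 / 0.230046 = 0.147997.

0.148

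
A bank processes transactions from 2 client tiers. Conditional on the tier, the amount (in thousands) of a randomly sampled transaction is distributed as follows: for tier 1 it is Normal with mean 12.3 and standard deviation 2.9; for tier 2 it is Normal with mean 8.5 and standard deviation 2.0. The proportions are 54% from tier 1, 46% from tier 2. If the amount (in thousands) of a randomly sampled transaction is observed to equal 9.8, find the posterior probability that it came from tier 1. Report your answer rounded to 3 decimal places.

Likelihoods f(9.8 | ·): 1: 0.0948716; 2: 0.161486.
Posterior ∝ prior × likelihood. Numerator for 1: 0.54·0.0948716 = 0.0512307.
Normalizing constant: 0.54·0.0948716 + 0.46·0.161486 = 0.125514.
P(1 | observation) = 0.0512307 / 0.125514 = 0.408166.

0.408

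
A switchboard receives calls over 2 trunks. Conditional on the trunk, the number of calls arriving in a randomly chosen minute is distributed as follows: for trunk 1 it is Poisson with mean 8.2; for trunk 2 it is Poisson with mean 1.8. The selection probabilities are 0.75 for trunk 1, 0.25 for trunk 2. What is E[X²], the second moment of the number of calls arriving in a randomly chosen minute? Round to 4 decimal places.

57.8400

For each component E[X²] = Var + (mean)², giving 1: 75.44; 2: 5.04.
Overall E[X²] = 0.75·75.44 + 0.25·5.04 = 57.84.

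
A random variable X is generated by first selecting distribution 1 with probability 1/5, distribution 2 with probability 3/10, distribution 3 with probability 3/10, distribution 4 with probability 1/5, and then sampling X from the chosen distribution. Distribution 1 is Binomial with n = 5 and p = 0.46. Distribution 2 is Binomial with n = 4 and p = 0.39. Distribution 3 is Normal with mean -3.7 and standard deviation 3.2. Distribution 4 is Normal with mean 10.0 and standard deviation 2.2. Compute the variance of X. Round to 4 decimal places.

Per component, 1: μ=2.3, E[X²]=6.532; 2: μ=1.56, E[X²]=3.3852; 3: μ=-3.7, E[X²]=23.93; 4: μ=10, E[X²]=104.84.
E[X] = 0.2·2.3 + 0.3·1.56 + 0.3·-3.7 + 0.2·10 = 1.818.
E[X²] = 0.2·6.532 + 0.3·3.3852 + 0.3·23.93 + 0.2·104.84 = 30.469.
Var(X) = E[X²] − (E[X])² = 30.469 − 3.30512 = 27.1638.

27.1638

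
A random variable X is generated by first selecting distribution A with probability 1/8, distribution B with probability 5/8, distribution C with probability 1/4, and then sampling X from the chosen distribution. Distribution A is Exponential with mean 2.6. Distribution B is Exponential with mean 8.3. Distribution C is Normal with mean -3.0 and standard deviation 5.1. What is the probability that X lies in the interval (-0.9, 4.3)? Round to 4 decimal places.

0.4198

Conditional on each component, P(-0.9 < X < 4.3): A: 0.808687; B: 0.404332; C: 0.264094.
By total probability, P(-0.9 < X < 4.3) = 0.125·0.808687 + 0.625·0.404332 + 0.25·0.264094 = 0.419817.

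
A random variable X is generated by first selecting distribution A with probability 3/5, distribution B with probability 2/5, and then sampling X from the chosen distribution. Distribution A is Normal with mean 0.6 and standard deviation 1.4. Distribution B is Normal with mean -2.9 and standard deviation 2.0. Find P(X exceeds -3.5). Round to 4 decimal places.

Conditional on each component, P(X > -3.5): A: 0.998297; B: 0.617911.
By total probability, P(X > -3.5) = 0.6·0.998297 + 0.4·0.617911 = 0.846143.

0.8461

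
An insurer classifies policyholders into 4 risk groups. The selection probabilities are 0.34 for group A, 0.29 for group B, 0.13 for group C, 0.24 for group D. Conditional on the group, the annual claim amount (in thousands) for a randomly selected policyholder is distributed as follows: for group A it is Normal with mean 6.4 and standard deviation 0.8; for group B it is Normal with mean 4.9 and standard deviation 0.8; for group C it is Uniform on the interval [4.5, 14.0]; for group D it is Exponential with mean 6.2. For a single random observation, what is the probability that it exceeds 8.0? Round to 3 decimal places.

0.156

Conditional on each group, P(X > 8.0): A: 0.0227501; B: 5.33123e-05; C: 0.631579; D: 0.275182.
By total probability, P(X > 8.0) = 0.34·0.0227501 + 0.29·5.33123e-05 + 0.13·0.631579 + 0.24·0.275182 = 0.155899.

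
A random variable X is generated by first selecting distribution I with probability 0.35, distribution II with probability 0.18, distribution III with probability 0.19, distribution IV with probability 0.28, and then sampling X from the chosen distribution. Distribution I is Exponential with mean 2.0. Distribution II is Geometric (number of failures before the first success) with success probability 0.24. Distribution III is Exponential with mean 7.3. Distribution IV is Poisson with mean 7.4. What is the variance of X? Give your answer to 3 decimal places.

22.272

Per component, I: μ=2, E[X²]=8; II: μ=3.16667, E[X²]=23.2222; III: μ=7.3, E[X²]=106.58; IV: μ=7.4, E[X²]=62.16.
E[X] = 0.35·2 + 0.18·3.16667 + 0.19·7.3 + 0.28·7.4 = 4.729.
E[X²] = 0.35·8 + 0.18·23.2222 + 0.19·106.58 + 0.28·62.16 = 44.635.
Var(X) = E[X²] − (E[X])² = 44.635 − 22.3634 = 22.2716.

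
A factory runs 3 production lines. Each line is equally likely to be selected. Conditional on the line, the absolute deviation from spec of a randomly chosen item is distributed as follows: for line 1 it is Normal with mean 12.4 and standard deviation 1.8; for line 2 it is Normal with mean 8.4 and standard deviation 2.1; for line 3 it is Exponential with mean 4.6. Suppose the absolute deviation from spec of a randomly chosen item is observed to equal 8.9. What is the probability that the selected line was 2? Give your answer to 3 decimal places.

Likelihoods f(8.9 | ·): 1: 0.0334683; 2: 0.184663; 3: 0.0314034.
Posterior ∝ prior × likelihood. Numerator for 2: 0.333333·0.184663 = 0.0615545.
Normalizing constant: 0.333333·0.0334683 + 0.333333·0.184663 + 0.333333·0.0314034 = 0.0831784.
P(2 | observation) = 0.0615545 / 0.0831784 = 0.74003.

0.740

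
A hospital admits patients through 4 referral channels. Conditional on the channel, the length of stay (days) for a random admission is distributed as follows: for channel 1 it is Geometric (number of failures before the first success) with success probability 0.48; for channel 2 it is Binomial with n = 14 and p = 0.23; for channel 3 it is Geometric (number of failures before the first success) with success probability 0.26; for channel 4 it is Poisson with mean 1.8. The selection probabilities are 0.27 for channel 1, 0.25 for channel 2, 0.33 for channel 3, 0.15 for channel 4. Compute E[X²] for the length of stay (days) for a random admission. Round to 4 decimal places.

11.1798

For each component E[X²] = Var + (mean)², giving 1: 3.43056; 2: 12.8478; 3: 19.0473; 4: 5.04.
Overall E[X²] = 0.27·3.43056 + 0.25·12.8478 + 0.33·19.0473 + 0.15·5.04 = 11.1798.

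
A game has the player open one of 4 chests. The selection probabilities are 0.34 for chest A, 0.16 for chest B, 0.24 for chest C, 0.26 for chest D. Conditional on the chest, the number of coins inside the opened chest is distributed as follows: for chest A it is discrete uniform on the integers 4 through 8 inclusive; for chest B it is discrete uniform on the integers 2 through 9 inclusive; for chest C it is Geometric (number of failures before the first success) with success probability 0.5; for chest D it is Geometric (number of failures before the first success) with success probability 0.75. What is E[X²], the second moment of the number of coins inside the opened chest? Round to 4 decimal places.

19.4644

For each component E[X²] = Var + (mean)², giving A: 38; B: 35.5; C: 3; D: 0.555556.
Overall E[X²] = 0.34·38 + 0.16·35.5 + 0.24·3 + 0.26·0.555556 = 19.4644.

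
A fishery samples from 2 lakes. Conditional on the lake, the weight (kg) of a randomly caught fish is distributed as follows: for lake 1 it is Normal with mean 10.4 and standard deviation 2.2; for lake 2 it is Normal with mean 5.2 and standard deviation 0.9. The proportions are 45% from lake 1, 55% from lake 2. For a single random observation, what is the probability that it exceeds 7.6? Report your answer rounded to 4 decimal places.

0.4064

Conditional on each lake, P(X > 7.6): 1: 0.898443; 2: 0.00383038.
By total probability, P(X > 7.6) = 0.45·0.898443 + 0.55·0.00383038 = 0.406406.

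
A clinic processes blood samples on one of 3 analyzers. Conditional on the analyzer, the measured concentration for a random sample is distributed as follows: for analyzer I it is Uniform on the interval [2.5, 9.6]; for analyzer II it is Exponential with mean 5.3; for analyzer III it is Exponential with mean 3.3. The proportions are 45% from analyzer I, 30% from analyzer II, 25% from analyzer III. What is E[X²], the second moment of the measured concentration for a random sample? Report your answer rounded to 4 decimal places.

40.6605

For each component E[X²] = Var + (mean)², giving I: 40.8033; II: 56.18; III: 21.78.
Overall E[X²] = 0.45·40.8033 + 0.3·56.18 + 0.25·21.78 = 40.6605.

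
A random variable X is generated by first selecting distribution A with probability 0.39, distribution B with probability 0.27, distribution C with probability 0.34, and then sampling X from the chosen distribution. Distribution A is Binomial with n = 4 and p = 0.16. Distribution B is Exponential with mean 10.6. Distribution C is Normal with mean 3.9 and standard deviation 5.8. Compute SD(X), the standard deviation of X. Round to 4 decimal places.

Per component, A: μ=0.64, E[X²]=0.9472; B: μ=10.6, E[X²]=224.72; C: μ=3.9, E[X²]=48.85.
E[X] = 0.39·0.64 + 0.27·10.6 + 0.34·3.9 = 4.4376.
E[X²] = 0.39·0.9472 + 0.27·224.72 + 0.34·48.85 = 77.6528.
Var(X) = E[X²] − (E[X])² = 77.6528 − 19.6923 = 57.9605.
SD(X) = √57.9605 = 7.61318.

7.6132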